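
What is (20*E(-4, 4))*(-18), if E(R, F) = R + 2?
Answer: 720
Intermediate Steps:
E(R, F) = 2 + R
(20*E(-4, 4))*(-18) = (20*(2 - 4))*(-18) = (20*(-2))*(-18) = -40*(-18) = 720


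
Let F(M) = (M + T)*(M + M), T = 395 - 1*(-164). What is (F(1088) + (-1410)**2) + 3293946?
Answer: 8865918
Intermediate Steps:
T = 559 (T = 395 + 164 = 559)
F(M) = 2*M*(559 + M) (F(M) = (M + 559)*(M + M) = (559 + M)*(2*M) = 2*M*(559 + M))
(F(1088) + (-1410)**2) + 3293946 = (2*1088*(559 + 1088) + (-1410)**2) + 3293946 = (2*1088*1647 + 1988100) + 3293946 = (3583872 + 1988100) + 3293946 = 5571972 + 3293946 = 8865918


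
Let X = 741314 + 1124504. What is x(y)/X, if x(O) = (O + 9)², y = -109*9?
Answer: 472392/932909 ≈ 0.50636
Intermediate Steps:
X = 1865818
y = -981
x(O) = (9 + O)²
x(y)/X = (9 - 981)²/1865818 = (-972)²*(1/1865818) = 944784*(1/1865818) = 472392/932909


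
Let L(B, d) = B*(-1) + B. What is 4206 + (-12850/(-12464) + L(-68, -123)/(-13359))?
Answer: 26218217/6232 ≈ 4207.0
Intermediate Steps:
L(B, d) = 0 (L(B, d) = -B + B = 0)
4206 + (-12850/(-12464) + L(-68, -123)/(-13359)) = 4206 + (-12850/(-12464) + 0/(-13359)) = 4206 + (-12850*(-1/12464) + 0*(-1/13359)) = 4206 + (6425/6232 + 0) = 4206 + 6425/6232 = 26218217/6232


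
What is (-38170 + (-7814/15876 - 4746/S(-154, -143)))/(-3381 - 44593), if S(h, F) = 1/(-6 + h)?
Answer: -5724802313/380817612 ≈ -15.033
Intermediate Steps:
(-38170 + (-7814/15876 - 4746/S(-154, -143)))/(-3381 - 44593) = (-38170 + (-7814/15876 - 4746/(1/(-6 - 154))))/(-3381 - 44593) = (-38170 + (-7814*1/15876 - 4746/(1/(-160))))/(-47974) = (-38170 + (-3907/7938 - 4746/(-1/160)))*(-1/47974) = (-38170 + (-3907/7938 - 4746*(-160)))*(-1/47974) = (-38170 + (-3907/7938 + 759360))*(-1/47974) = (-38170 + 6027795773/7938)*(-1/47974) = (5724802313/7938)*(-1/47974) = -5724802313/380817612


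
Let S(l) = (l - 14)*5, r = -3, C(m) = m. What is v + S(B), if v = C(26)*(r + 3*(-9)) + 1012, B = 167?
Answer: 997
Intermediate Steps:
S(l) = -70 + 5*l (S(l) = (-14 + l)*5 = -70 + 5*l)
v = 232 (v = 26*(-3 + 3*(-9)) + 1012 = 26*(-3 - 27) + 1012 = 26*(-30) + 1012 = -780 + 1012 = 232)
v + S(B) = 232 + (-70 + 5*167) = 232 + (-70 + 835) = 232 + 765 = 997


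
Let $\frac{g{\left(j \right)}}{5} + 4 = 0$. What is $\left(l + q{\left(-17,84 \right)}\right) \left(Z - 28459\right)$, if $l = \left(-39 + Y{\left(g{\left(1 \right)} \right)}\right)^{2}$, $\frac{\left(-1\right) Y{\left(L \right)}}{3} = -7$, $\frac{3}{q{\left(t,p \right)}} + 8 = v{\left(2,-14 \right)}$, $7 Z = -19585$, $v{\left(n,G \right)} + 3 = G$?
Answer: $- \frac{1771607406}{175} \approx -1.0123 \cdot 10^{7}$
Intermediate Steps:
$v{\left(n,G \right)} = -3 + G$
$Z = - \frac{19585}{7}$ ($Z = \frac{1}{7} \left(-19585\right) = - \frac{19585}{7} \approx -2797.9$)
$g{\left(j \right)} = -20$ ($g{\left(j \right)} = -20 + 5 \cdot 0 = -20 + 0 = -20$)
$q{\left(t,p \right)} = - \frac{3}{25}$ ($q{\left(t,p \right)} = \frac{3}{-8 - 17} = \frac{3}{-25} = 3 \left(- \frac{1}{25}\right) = - \frac{3}{25}$)
$Y{\left(L \right)} = 21$ ($Y{\left(L \right)} = \left(-3\right) \left(-7\right) = 21$)
$l = 324$ ($l = \left(-39 + 21\right)^{2} = \left(-18\right)^{2} = 324$)
$\left(l + q{\left(-17,84 \right)}\right) \left(Z - 28459\right) = \left(324 - \frac{3}{25}\right) \left(- \frac{19585}{7} - 28459\right) = \frac{8097}{25} \left(- \frac{218798}{7}\right) = - \frac{1771607406}{175}$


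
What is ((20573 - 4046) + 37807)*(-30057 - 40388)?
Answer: -3827558630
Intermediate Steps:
((20573 - 4046) + 37807)*(-30057 - 40388) = (16527 + 37807)*(-70445) = 54334*(-70445) = -3827558630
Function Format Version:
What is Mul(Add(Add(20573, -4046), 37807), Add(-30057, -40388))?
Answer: -3827558630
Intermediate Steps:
Mul(Add(Add(20573, -4046), 37807), Add(-30057, -40388)) = Mul(Add(16527, 37807), -70445) = Mul(54334, -70445) = -3827558630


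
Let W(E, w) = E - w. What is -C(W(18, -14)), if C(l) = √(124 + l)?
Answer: -2*√39 ≈ -12.490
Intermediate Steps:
-C(W(18, -14)) = -√(124 + (18 - 1*(-14))) = -√(124 + (18 + 14)) = -√(124 + 32) = -√156 = -2*√39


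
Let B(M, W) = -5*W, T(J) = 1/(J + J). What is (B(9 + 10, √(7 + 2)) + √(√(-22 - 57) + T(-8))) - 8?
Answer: -23 + √(-1 + 16*I*√79)/4 ≈ -20.899 + 2.1155*I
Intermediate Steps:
T(J) = 1/(2*J)
(B(9 + 10, √(7 + 2)) + √(√(-22 - 57) + T(-8))) - 8 = (-5*√(7 + 2) + √(√(-22 - 57) + (½)/(-8))) - 8 = (-5*√9 + √(√(-79) + (½)*(-⅛))) - 8 = (-5*3 + √(I*√79 - 1/16)) - 8 = (-15 + √(-1/16 + I*√79)) - 8 = -23 + √(-1/16 + I*√79)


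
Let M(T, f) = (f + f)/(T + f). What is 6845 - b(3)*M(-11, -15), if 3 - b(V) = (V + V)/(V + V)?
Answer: 88955/13 ≈ 6842.7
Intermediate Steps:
M(T, f) = 2*f/(T + f) (M(T, f) = (2*f)/(T + f) = 2*f/(T + f))
b(V) = 2 (b(V) = 3 - (V + V)/(V + V) = 3 - 2*V/(2*V) = 3 - 2*V*1/(2*V) = 3 - 1*1 = 3 - 1 = 2)
6845 - b(3)*M(-11, -15) = 6845 - 2*2*(-15)/(-11 - 15) = 6845 - 2*2*(-15)/(-26) = 6845 - 2*2*(-15)*(-1/26) = 6845 - 2*15/13 = 6845 - 1*30/13 = 6845 - 30/13 = 88955/13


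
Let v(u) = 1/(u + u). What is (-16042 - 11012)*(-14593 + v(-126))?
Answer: 5527187811/14 ≈ 3.9480e+8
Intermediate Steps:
v(u) = 1/(2*u)
(-16042 - 11012)*(-14593 + v(-126)) = (-16042 - 11012)*(-14593 + (½)/(-126)) = -27054*(-14593 + (½)*(-1/126)) = -27054*(-14593 - 1/252) = -27054*(-3677437/252) = 5527187811/14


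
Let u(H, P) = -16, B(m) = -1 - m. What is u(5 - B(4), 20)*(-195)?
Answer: 3120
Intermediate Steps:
u(5 - B(4), 20)*(-195) = -16*(-195) = 3120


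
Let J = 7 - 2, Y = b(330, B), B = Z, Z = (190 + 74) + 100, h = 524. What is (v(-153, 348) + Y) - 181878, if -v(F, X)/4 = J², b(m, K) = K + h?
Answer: -181090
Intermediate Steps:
Z = 364 (Z = 264 + 100 = 364)
B = 364
b(m, K) = 524 + K (b(m, K) = K + 524 = 524 + K)
Y = 888 (Y = 524 + 364 = 888)
J = 5
v(F, X) = -100 (v(F, X) = -4*5² = -4*25 = -100)
(v(-153, 348) + Y) - 181878 = (-100 + 888) - 181878 = 788 - 181878 = -181090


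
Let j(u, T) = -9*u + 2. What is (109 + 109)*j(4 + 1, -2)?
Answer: -9374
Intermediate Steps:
j(u, T) = 2 - 9*u
(109 + 109)*j(4 + 1, -2) = (109 + 109)*(2 - 9*(4 + 1)) = 218*(2 - 9*5) = 218*(2 - 45) = 218*(-43) = -9374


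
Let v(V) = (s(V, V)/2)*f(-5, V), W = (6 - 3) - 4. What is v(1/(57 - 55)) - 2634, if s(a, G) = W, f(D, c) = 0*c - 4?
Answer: -2632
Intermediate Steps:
f(D, c) = -4 (f(D, c) = 0 - 4 = -4)
W = -1 (W = 3 - 4 = -1)
s(a, G) = -1
v(V) = 2 (v(V) = -1/2*(-4) = 2)
v(1/(57 - 55)) - 2634 = 2 - 2634 = -2632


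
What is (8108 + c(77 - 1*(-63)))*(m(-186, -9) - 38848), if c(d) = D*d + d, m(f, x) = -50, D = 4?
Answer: -342613584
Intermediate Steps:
c(d) = 5*d (c(d) = 4*d + d = 5*d)
(8108 + c(77 - 1*(-63)))*(m(-186, -9) - 38848) = (8108 + 5*(77 - 1*(-63)))*(-50 - 38848) = (8108 + 5*(77 + 63))*(-38898) = (8108 + 5*140)*(-38898) = (8108 + 700)*(-38898) = 8808*(-38898) = -342613584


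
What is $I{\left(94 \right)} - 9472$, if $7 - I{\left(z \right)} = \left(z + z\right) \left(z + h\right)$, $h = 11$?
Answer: $-29205$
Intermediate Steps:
$I{\left(z \right)} = 7 - 2 z \left(11 + z\right)$ ($I{\left(z \right)} = 7 - \left(z + z\right) \left(z + 11\right) = 7 - 2 z \left(11 + z\right)$)
$I{\left(94 \right)} - 9472 = \left(7 - 2068 - 2 \cdot 94^{2}\right) - 9472 = \left(7 - 2068 - 17672\right) - 9472 = -19733 - 9472 = -29205$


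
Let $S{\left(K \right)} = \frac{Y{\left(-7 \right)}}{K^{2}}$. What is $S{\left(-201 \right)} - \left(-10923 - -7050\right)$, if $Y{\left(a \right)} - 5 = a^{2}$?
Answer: $\frac{17385903}{4489} \approx 3873.0$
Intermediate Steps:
$Y{\left(a \right)} = 5 + a^{2}$
$S{\left(K \right)} = \frac{54}{K^{2}}$ ($S{\left(K \right)} = \frac{5 + \left(-7\right)^{2}}{K^{2}} = \frac{5 + 49}{K^{2}} = \frac{54}{K^{2}}$)
$S{\left(-201 \right)} - \left(-10923 - -7050\right) = \frac{54}{40401} - \left(-10923 - -7050\right) = 54 \cdot \frac{1}{40401} - \left(-10923 + 7050\right) = \frac{6}{4489} - -3873 = \frac{6}{4489} + 3873 = \frac{17385903}{4489}$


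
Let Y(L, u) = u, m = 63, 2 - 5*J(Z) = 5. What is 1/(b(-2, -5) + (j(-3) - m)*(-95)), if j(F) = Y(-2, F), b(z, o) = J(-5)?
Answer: 5/31347 ≈ 0.00015950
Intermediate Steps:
J(Z) = -⅗ (J(Z) = ⅖ - ⅕*5 = ⅖ - 1 = -⅗)
b(z, o) = -⅗
j(F) = F
1/(b(-2, -5) + (j(-3) - m)*(-95)) = 1/(-⅗ + (-3 - 1*63)*(-95)) = 1/(-⅗ + (-3 - 63)*(-95)) = 1/(-⅗ - 66*(-95)) = 1/(-⅗ + 6270) = 1/(31347/5) = 5/31347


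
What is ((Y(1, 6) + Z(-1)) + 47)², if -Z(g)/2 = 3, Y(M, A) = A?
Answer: 2209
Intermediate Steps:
Z(g) = -6 (Z(g) = -2*3 = -6)
((Y(1, 6) + Z(-1)) + 47)² = ((6 - 6) + 47)² = (0 + 47)² = 47² = 2209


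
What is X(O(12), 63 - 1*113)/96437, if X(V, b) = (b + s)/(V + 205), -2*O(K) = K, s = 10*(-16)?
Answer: -210/19190963 ≈ -1.0943e-5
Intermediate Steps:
s = -160
O(K) = -K/2
X(V, b) = (-160 + b)/(205 + V) (X(V, b) = (b - 160)/(V + 205) = (-160 + b)/(205 + V))
X(O(12), 63 - 1*113)/96437 = ((-160 + (63 - 1*113))/(205 - ½*12))/96437 = ((-160 + (63 - 113))/(205 - 6))*(1/96437) = ((-160 - 50)/199)*(1/96437) = ((1/199)*(-210))*(1/96437) = -210/199*1/96437 = -210/19190963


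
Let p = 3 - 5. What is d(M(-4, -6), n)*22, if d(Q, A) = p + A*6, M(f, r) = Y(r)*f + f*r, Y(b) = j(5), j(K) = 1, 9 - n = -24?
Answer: 4312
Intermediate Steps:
n = 33 (n = 9 - 1*(-24) = 9 + 24 = 33)
p = -2
Y(b) = 1
M(f, r) = f + f*r (M(f, r) = 1*f + f*r = f + f*r)
d(Q, A) = -2 + 6*A (d(Q, A) = -2 + A*6 = -2 + 6*A)
d(M(-4, -6), n)*22 = (-2 + 6*33)*22 = (-2 + 198)*22 = 196*22 = 4312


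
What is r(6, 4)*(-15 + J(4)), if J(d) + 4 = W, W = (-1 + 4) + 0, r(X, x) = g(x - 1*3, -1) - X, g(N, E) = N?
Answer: 80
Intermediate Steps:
r(X, x) = -3 + x - X (r(X, x) = (x - 1*3) - X = (x - 3) - X = (-3 + x) - X = -3 + x - X)
W = 3 (W = 3 + 0 = 3)
J(d) = -1 (J(d) = -4 + 3 = -1)
r(6, 4)*(-15 + J(4)) = (-3 + 4 - 1*6)*(-15 - 1) = (-3 + 4 - 6)*(-16) = -5*(-16) = 80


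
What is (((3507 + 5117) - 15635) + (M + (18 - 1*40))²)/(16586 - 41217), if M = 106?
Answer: -45/24631 ≈ -0.0018270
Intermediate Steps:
(((3507 + 5117) - 15635) + (M + (18 - 1*40))²)/(16586 - 41217) = (((3507 + 5117) - 15635) + (106 + (18 - 1*40))²)/(16586 - 41217) = ((8624 - 15635) + (106 + (18 - 40))²)/(-24631) = (-7011 + (106 - 22)²)*(-1/24631) = (-7011 + 84²)*(-1/24631) = (-7011 + 7056)*(-1/24631) = 45*(-1/24631) = -45/24631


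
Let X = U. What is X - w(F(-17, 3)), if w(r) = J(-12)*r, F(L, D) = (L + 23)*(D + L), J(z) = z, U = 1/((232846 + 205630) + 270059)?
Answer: -714203279/708535 ≈ -1008.0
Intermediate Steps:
U = 1/708535 (U = 1/(438476 + 270059) = 1/708535 ≈ 1.4114e-6)
F(L, D) = (23 + L)*(D + L)
w(r) = -12*r
X = 1/708535 ≈ 1.4114e-6
X - w(F(-17, 3)) = 1/708535 - (-12)*((-17)**2 + 23*3 + 23*(-17) + 3*(-17)) = 1/708535 - (-12)*(289 + 69 - 391 - 51) = 1/708535 - (-12)*(-84) = 1/708535 - 1*1008 = 1/708535 - 1008 = -714203279/708535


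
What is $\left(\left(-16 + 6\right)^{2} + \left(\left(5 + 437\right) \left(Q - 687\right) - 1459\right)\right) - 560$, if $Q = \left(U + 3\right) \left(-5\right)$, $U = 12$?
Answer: $-338723$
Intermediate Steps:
$Q = -75$ ($Q = \left(12 + 3\right) \left(-5\right) = 15 \left(-5\right) = -75$)
$\left(\left(-16 + 6\right)^{2} + \left(\left(5 + 437\right) \left(Q - 687\right) - 1459\right)\right) - 560 = \left(\left(-16 + 6\right)^{2} + \left(\left(5 + 437\right) \left(-75 - 687\right) - 1459\right)\right) - 560 = \left(\left(-10\right)^{2} + \left(442 \left(-762\right) - 1459\right)\right) - 560 = \left(100 - 338263\right) - 560 = -338163 - 560 = -338723$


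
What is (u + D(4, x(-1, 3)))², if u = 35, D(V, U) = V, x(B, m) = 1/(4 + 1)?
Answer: 1521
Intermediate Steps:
x(B, m) = ⅕ (x(B, m) = 1/5 = ⅕)
(u + D(4, x(-1, 3)))² = (35 + 4)² = 39² = 1521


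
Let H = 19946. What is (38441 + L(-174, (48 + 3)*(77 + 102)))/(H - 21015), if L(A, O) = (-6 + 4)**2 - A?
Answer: -38619/1069 ≈ -36.126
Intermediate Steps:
L(A, O) = 4 - A (L(A, O) = (-2)**2 - A = 4 - A)
(38441 + L(-174, (48 + 3)*(77 + 102)))/(H - 21015) = (38441 + (4 - 1*(-174)))/(19946 - 21015) = (38441 + (4 + 174))/(-1069) = (38441 + 178)*(-1/1069) = 38619*(-1/1069) = -38619/1069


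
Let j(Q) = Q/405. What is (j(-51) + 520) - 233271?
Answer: -31421402/135 ≈ -2.3275e+5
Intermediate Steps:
j(Q) = Q/405 (j(Q) = Q*(1/405) = Q/405)
(j(-51) + 520) - 233271 = ((1/405)*(-51) + 520) - 233271 = (-17/135 + 520) - 233271 = 70183/135 - 233271 = -31421402/135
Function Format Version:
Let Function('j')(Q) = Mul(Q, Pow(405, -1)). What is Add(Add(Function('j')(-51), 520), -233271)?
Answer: Rational(-31421402, 135) ≈ -2.3275e+5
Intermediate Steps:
Function('j')(Q) = Mul(Rational(1, 405), Q) (Function('j')(Q) = Mul(Q, Rational(1, 405)) = Mul(Rational(1, 405), Q))
Add(Add(Function('j')(-51), 520), -233271) = Add(Add(Mul(Rational(1, 405), -51), 520), -233271) = Add(Add(Rational(-17, 135), 520), -233271) = Add(Rational(70183, 135), -233271) = Rational(-31421402, 135)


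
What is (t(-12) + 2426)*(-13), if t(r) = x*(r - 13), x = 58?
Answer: -12688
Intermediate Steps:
t(r) = -754 + 58*r (t(r) = 58*(r - 13) = 58*(-13 + r) = -754 + 58*r)
(t(-12) + 2426)*(-13) = ((-754 + 58*(-12)) + 2426)*(-13) = ((-754 - 696) + 2426)*(-13) = (-1450 + 2426)*(-13) = 976*(-13) = -12688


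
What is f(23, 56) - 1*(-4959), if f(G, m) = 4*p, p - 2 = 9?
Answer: 5003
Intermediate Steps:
p = 11 (p = 2 + 9 = 11)
f(G, m) = 44 (f(G, m) = 4*11 = 44)
f(23, 56) - 1*(-4959) = 44 - 1*(-4959) = 44 + 4959 = 5003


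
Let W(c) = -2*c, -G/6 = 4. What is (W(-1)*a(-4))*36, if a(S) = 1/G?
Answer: -3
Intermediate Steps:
G = -24 (G = -6*4 = -24)
a(S) = -1/24 (a(S) = 1/(-24) = -1/24)
(W(-1)*a(-4))*36 = (-2*(-1)*(-1/24))*36 = (2*(-1/24))*36 = -1/12*36 = -3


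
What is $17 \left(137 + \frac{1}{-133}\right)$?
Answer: $\frac{309740}{133} \approx 2328.9$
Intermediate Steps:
$17 \left(137 + \frac{1}{-133}\right) = 17 \left(137 - \frac{1}{133}\right) = 17 \cdot \frac{18220}{133} = \frac{309740}{133}$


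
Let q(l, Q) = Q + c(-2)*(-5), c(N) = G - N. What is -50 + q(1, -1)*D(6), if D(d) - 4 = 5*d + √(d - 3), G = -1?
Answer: -254 - 6*√3 ≈ -264.39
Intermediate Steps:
c(N) = -1 - N
q(l, Q) = -5 + Q (q(l, Q) = Q + (-1 - 1*(-2))*(-5) = Q + (-1 + 2)*(-5) = Q + 1*(-5) = Q - 5 = -5 + Q)
D(d) = 4 + √(-3 + d) + 5*d (D(d) = 4 + (5*d + √(d - 3)) = 4 + (5*d + √(-3 + d)) = 4 + (√(-3 + d) + 5*d) = 4 + √(-3 + d) + 5*d)
-50 + q(1, -1)*D(6) = -50 + (-5 - 1)*(4 + √(-3 + 6) + 5*6) = -50 - 6*(4 + √3 + 30) = -50 - 6*(34 + √3) = -50 + (-204 - 6*√3) = -254 - 6*√3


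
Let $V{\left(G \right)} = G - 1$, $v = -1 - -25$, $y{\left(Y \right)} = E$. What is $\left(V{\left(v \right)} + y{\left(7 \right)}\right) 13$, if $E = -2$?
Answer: $273$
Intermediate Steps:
$y{\left(Y \right)} = -2$
$v = 24$ ($v = -1 + 25 = 24$)
$V{\left(G \right)} = -1 + G$
$\left(V{\left(v \right)} + y{\left(7 \right)}\right) 13 = \left(\left(-1 + 24\right) - 2\right) 13 = \left(23 - 2\right) 13 = 21 \cdot 13 = 273$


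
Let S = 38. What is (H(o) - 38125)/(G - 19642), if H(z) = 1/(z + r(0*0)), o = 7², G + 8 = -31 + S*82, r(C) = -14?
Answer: 1334374/579775 ≈ 2.3015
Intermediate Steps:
G = 3077 (G = -8 + (-31 + 38*82) = -8 + (-31 + 3116) = -8 + 3085 = 3077)
o = 49
H(z) = 1/(-14 + z) (H(z) = 1/(z - 14) = 1/(-14 + z))
(H(o) - 38125)/(G - 19642) = (1/(-14 + 49) - 38125)/(3077 - 19642) = (1/35 - 38125)/(-16565) = (1/35 - 38125)*(-1/16565) = -1334374/35*(-1/16565) = 1334374/579775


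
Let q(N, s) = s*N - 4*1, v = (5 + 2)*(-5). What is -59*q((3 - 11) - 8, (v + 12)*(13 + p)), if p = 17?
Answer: -651124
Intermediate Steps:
v = -35 (v = 7*(-5) = -35)
q(N, s) = -4 + N*s (q(N, s) = N*s - 4 = -4 + N*s)
-59*q((3 - 11) - 8, (v + 12)*(13 + p)) = -59*(-4 + ((3 - 11) - 8)*((-35 + 12)*(13 + 17))) = -59*(-4 + (-8 - 8)*(-23*30)) = -59*(-4 - 16*(-690)) = -59*(-4 + 11040) = -59*11036 = -651124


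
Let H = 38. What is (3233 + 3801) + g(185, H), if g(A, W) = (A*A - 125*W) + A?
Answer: 36694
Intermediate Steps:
g(A, W) = A + A² - 125*W (g(A, W) = (A² - 125*W) + A = A + A² - 125*W)
(3233 + 3801) + g(185, H) = (3233 + 3801) + (185 + 185² - 125*38) = 7034 + (185 + 34225 - 4750) = 7034 + 29660 = 36694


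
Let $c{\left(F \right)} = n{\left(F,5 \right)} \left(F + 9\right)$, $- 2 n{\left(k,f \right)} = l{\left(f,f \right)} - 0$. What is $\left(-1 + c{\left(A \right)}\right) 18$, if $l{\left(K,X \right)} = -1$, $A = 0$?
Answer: $63$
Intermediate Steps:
$n{\left(k,f \right)} = \frac{1}{2}$ ($n{\left(k,f \right)} = - \frac{-1 - 0}{2} = - \frac{-1 + 0}{2} = \left(- \frac{1}{2}\right) \left(-1\right) = \frac{1}{2}$)
$c{\left(F \right)} = \frac{9}{2} + \frac{F}{2}$ ($c{\left(F \right)} = \frac{F + 9}{2} = \frac{9 + F}{2} = \frac{9}{2} + \frac{F}{2}$)
$\left(-1 + c{\left(A \right)}\right) 18 = \left(-1 + \left(\frac{9}{2} + \frac{1}{2} \cdot 0\right)\right) 18 = \left(-1 + \left(\frac{9}{2} + 0\right)\right) 18 = \left(-1 + \frac{9}{2}\right) 18 = \frac{7}{2} \cdot 18 = 63$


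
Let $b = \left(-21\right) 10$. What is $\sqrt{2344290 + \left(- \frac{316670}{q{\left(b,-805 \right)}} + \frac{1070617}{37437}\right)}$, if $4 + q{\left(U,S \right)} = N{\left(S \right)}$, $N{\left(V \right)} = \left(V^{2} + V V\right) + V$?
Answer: $\frac{\sqrt{612459426798443939968034481}}{16163312439} \approx 1531.1$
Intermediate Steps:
$b = -210$
$N{\left(V \right)} = V + 2 V^{2}$ ($N{\left(V \right)} = \left(V^{2} + V^{2}\right) + V = 2 V^{2} + V = V + 2 V^{2}$)
$q{\left(U,S \right)} = -4 + S \left(1 + 2 S\right)$
$\sqrt{2344290 + \left(- \frac{316670}{q{\left(b,-805 \right)}} + \frac{1070617}{37437}\right)} = \sqrt{2344290 + \left(- \frac{316670}{-4 - 805 \left(1 + 2 \left(-805\right)\right)} + \frac{1070617}{37437}\right)} = \sqrt{2344290 + \left(- \frac{316670}{-4 - 805 \left(1 - 1610\right)} + 1070617 \cdot \frac{1}{37437}\right)} = \sqrt{2344290 + \left(- \frac{316670}{-4 - -1295245} + \frac{1070617}{37437}\right)} = \sqrt{2344290 + \left(- \frac{316670}{-4 + 1295245} + \frac{1070617}{37437}\right)} = \sqrt{2344290 + \left(- \frac{316670}{1295241} + \frac{1070617}{37437}\right)} = \sqrt{2344290 + \frac{458283952969}{16163312439}} = \sqrt{\frac{37891950001576279}{16163312439}} = \frac{\sqrt{612459426798443939968034481}}{16163312439}$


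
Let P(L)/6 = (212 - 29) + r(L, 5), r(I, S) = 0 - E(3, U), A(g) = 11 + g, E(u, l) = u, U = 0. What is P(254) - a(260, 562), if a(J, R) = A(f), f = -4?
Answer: 1073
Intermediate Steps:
a(J, R) = 7 (a(J, R) = 11 - 4 = 7)
r(I, S) = -3 (r(I, S) = 0 - 1*3 = 0 - 3 = -3)
P(L) = 1080 (P(L) = 6*((212 - 29) - 3) = 6*(183 - 3) = 6*180 = 1080)
P(254) - a(260, 562) = 1080 - 1*7 = 1080 - 7 = 1073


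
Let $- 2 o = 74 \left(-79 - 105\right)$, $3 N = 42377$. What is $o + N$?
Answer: $\frac{62801}{3} \approx 20934.0$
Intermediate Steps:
$N = \frac{42377}{3}$ ($N = \frac{1}{3} \cdot 42377 = \frac{42377}{3} \approx 14126.0$)
$o = 6808$ ($o = - \frac{74 \left(-79 - 105\right)}{2} = - \frac{74 \left(-184\right)}{2} = \left(- \frac{1}{2}\right) \left(-13616\right) = 6808$)
$o + N = 6808 + \frac{42377}{3} = \frac{62801}{3}$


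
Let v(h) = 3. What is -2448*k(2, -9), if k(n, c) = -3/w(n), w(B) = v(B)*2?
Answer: 1224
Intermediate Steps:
w(B) = 6 (w(B) = 3*2 = 6)
k(n, c) = -1/2 (k(n, c) = -3/6 = -3*1/6 = -1/2)
-2448*k(2, -9) = -2448*(-1/2) = 1224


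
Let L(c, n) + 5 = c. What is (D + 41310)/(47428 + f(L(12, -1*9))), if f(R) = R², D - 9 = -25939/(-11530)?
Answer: 476434009/547409810 ≈ 0.87034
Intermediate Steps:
L(c, n) = -5 + c
D = 129709/11530 (D = 9 - 25939/(-11530) = 9 - 25939*(-1/11530) = 9 + 25939/11530 = 129709/11530 ≈ 11.250)
(D + 41310)/(47428 + f(L(12, -1*9))) = (129709/11530 + 41310)/(47428 + (-5 + 12)²) = 476434009/(11530*(47428 + 7²)) = 476434009/(11530*(47428 + 49)) = (476434009/11530)/47477 = (476434009/11530)*(1/47477) = 476434009/547409810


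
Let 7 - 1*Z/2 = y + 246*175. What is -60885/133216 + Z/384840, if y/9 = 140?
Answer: -4404340037/6408355680 ≈ -0.68728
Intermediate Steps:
y = 1260 (y = 9*140 = 1260)
Z = -88606 (Z = 14 - 2*(1260 + 246*175) = 14 - 2*(1260 + 43050) = 14 - 2*44310 = 14 - 88620 = -88606)
-60885/133216 + Z/384840 = -60885/133216 - 88606/384840 = -60885*1/133216 - 88606*1/384840 = -60885/133216 - 44303/192420 = -4404340037/6408355680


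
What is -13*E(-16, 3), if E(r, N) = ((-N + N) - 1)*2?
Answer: 26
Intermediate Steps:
E(r, N) = -2 (E(r, N) = (0 - 1)*2 = -1*2 = -2)
-13*E(-16, 3) = -13*(-2) = 26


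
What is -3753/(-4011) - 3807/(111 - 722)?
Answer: 124560/17381 ≈ 7.1664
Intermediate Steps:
-3753/(-4011) - 3807/(111 - 722) = -3753*(-1/4011) - 3807/(-611) = 1251/1337 - 3807*(-1/611) = 1251/1337 + 81/13 = 124560/17381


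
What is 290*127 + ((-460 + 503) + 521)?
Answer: 37394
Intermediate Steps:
290*127 + ((-460 + 503) + 521) = 36830 + (43 + 521) = 36830 + 564 = 37394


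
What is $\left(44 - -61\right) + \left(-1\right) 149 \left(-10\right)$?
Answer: $1595$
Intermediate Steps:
$\left(44 - -61\right) + \left(-1\right) 149 \left(-10\right) = \left(44 + 61\right) - -1490 = 105 + 1490 = 1595$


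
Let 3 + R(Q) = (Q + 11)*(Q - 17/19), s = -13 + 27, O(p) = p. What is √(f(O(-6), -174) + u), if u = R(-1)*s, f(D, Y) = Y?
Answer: 6*I*√4826/19 ≈ 21.938*I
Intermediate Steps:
s = 14
R(Q) = -3 + (11 + Q)*(-17/19 + Q) (R(Q) = -3 + (Q + 11)*(Q - 17/19) = -3 + (11 + Q)*(Q - 17*1/19) = -3 + (11 + Q)*(Q - 17/19) = -3 + (11 + Q)*(-17/19 + Q))
u = -5838/19 (u = (-244/19 + (-1)² + (192/19)*(-1))*14 = (-244/19 + 1 - 192/19)*14 = -417/19*14 = -5838/19 ≈ -307.26)
√(f(O(-6), -174) + u) = √(-174 - 5838/19) = √(-9144/19) = 6*I*√4826/19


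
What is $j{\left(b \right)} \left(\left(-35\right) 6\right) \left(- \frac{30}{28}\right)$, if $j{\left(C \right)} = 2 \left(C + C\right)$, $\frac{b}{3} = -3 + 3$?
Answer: $0$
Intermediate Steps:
$b = 0$ ($b = 3 \left(-3 + 3\right) = 3 \cdot 0 = 0$)
$j{\left(C \right)} = 4 C$ ($j{\left(C \right)} = 2 \cdot 2 C = 4 C$)
$j{\left(b \right)} \left(\left(-35\right) 6\right) \left(- \frac{30}{28}\right) = 4 \cdot 0 \left(\left(-35\right) 6\right) \left(- \frac{30}{28}\right) = 0 \left(-210\right) \left(\left(-30\right) \frac{1}{28}\right) = 0 \left(- \frac{15}{14}\right) = 0$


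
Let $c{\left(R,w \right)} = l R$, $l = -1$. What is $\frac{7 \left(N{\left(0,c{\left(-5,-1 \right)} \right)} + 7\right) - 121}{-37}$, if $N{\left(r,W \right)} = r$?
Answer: $\frac{72}{37} \approx 1.9459$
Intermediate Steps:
$c{\left(R,w \right)} = - R$
$\frac{7 \left(N{\left(0,c{\left(-5,-1 \right)} \right)} + 7\right) - 121}{-37} = \frac{7 \left(0 + 7\right) - 121}{-37} = - \frac{7 \cdot 7 - 121}{37} = - \frac{49 - 121}{37} = \left(- \frac{1}{37}\right) \left(-72\right) = \frac{72}{37}$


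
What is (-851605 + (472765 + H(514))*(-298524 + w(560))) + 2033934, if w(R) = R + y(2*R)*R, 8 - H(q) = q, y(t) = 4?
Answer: -139657138187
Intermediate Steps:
H(q) = 8 - q
w(R) = 5*R (w(R) = R + 4*R = 5*R)
(-851605 + (472765 + H(514))*(-298524 + w(560))) + 2033934 = (-851605 + (472765 + (8 - 1*514))*(-298524 + 5*560)) + 2033934 = (-851605 + (472765 + (8 - 514))*(-298524 + 2800)) + 2033934 = (-851605 + (472765 - 506)*(-295724)) + 2033934 = (-851605 + 472259*(-295724)) + 2033934 = (-851605 - 139658320516) + 2033934 = -139659172121 + 2033934 = -139657138187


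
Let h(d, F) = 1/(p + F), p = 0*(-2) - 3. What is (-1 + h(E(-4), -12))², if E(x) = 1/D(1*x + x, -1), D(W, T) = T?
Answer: 256/225 ≈ 1.1378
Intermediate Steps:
E(x) = -1 (E(x) = 1/(-1) = -1)
p = -3 (p = 0 - 3 = -3)
h(d, F) = 1/(-3 + F)
(-1 + h(E(-4), -12))² = (-1 + 1/(-3 - 12))² = (-1 + 1/(-15))² = (-1 - 1/15)² = (-16/15)² = 256/225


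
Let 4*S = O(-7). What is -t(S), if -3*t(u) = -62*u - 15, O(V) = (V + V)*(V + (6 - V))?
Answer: 429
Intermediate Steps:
O(V) = 12*V (O(V) = (2*V)*6 = 12*V)
S = -21 (S = (12*(-7))/4 = (¼)*(-84) = -21)
t(u) = 5 + 62*u/3 (t(u) = -(-62*u - 15)/3 = -(-15 - 62*u)/3 = 5 + 62*u/3)
-t(S) = -(5 + (62/3)*(-21)) = -(5 - 434) = -1*(-429) = 429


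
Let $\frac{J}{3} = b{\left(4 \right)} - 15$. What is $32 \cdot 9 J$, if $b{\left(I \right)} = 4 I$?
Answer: $864$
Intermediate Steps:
$J = 3$ ($J = 3 \left(4 \cdot 4 - 15\right) = 3 \left(16 - 15\right) = 3 \cdot 1 = 3$)
$32 \cdot 9 J = 32 \cdot 9 \cdot 3 = 288 \cdot 3 = 864$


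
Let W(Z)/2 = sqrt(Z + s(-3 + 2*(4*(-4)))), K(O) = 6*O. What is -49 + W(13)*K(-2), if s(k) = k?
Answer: -49 - 24*I*sqrt(22) ≈ -49.0 - 112.57*I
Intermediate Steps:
W(Z) = 2*sqrt(-35 + Z) (W(Z) = 2*sqrt(Z + (-3 + 2*(4*(-4)))) = 2*sqrt(Z + (-3 + 2*(-16))) = 2*sqrt(Z + (-3 - 32)) = 2*sqrt(Z - 35) = 2*sqrt(-35 + Z))
-49 + W(13)*K(-2) = -49 + (2*sqrt(-35 + 13))*(6*(-2)) = -49 + (2*sqrt(-22))*(-12) = -49 + (2*(I*sqrt(22)))*(-12) = -49 + (2*I*sqrt(22))*(-12) = -49 - 24*I*sqrt(22)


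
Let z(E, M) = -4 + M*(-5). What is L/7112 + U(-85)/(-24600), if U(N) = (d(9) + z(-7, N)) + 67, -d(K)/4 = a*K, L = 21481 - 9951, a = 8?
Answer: 705539/437388 ≈ 1.6131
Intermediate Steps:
z(E, M) = -4 - 5*M
L = 11530
d(K) = -32*K
U(N) = -225 - 5*N (U(N) = (-32*9 + (-4 - 5*N)) + 67 = (-288 + (-4 - 5*N)) + 67 = (-292 - 5*N) + 67 = -225 - 5*N)
L/7112 + U(-85)/(-24600) = 11530/7112 + (-225 - 5*(-85))/(-24600) = 11530*(1/7112) + (-225 + 425)*(-1/24600) = 5765/3556 + 200*(-1/24600) = 5765/3556 - 1/123 = 705539/437388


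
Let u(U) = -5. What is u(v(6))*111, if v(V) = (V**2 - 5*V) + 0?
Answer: -555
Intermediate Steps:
v(V) = V**2 - 5*V
u(v(6))*111 = -5*111 = -555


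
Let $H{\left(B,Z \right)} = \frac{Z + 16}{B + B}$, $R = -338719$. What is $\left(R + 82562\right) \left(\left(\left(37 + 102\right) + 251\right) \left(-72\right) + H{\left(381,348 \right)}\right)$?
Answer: $\frac{2740443920786}{381} \approx 7.1928 \cdot 10^{9}$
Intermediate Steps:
$H{\left(B,Z \right)} = \frac{16 + Z}{2 B}$
$\left(R + 82562\right) \left(\left(\left(37 + 102\right) + 251\right) \left(-72\right) + H{\left(381,348 \right)}\right) = \left(-338719 + 82562\right) \left(\left(\left(37 + 102\right) + 251\right) \left(-72\right) + \frac{16 + 348}{2 \cdot 381}\right) = - 256157 \left(\left(139 + 251\right) \left(-72\right) + \frac{1}{2} \cdot \frac{1}{381} \cdot 364\right) = - 256157 \left(390 \left(-72\right) + \frac{182}{381}\right) = - 256157 \left(-28080 + \frac{182}{381}\right) = \left(-256157\right) \left(- \frac{10698298}{381}\right) = \frac{2740443920786}{381}$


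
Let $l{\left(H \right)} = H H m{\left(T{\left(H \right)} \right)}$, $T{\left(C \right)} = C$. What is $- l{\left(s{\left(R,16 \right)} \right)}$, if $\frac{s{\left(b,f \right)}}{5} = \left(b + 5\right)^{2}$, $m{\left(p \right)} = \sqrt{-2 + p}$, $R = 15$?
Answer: $- 12000000 \sqrt{222} \approx -1.788 \cdot 10^{8}$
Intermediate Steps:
$s{\left(b,f \right)} = 5 \left(5 + b\right)^{2}$ ($s{\left(b,f \right)} = 5 \left(b + 5\right)^{2} = 5 \left(5 + b\right)^{2}$)
$l{\left(H \right)} = H^{2} \sqrt{-2 + H}$ ($l{\left(H \right)} = H H \sqrt{-2 + H} = H^{2} \sqrt{-2 + H}$)
$- l{\left(s{\left(R,16 \right)} \right)} = - \left(5 \left(5 + 15\right)^{2}\right)^{2} \sqrt{-2 + 5 \left(5 + 15\right)^{2}} = - \left(5 \cdot 20^{2}\right)^{2} \sqrt{-2 + 5 \cdot 20^{2}} = - \left(5 \cdot 400\right)^{2} \sqrt{-2 + 5 \cdot 400} = - 2000^{2} \sqrt{-2 + 2000} = - 4000000 \sqrt{1998} = - 4000000 \cdot 3 \sqrt{222} = - 12000000 \sqrt{222}$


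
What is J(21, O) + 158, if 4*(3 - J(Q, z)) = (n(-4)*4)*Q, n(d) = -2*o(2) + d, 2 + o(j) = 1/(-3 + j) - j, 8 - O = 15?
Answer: 35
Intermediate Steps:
O = -7 (O = 8 - 1*15 = 8 - 15 = -7)
o(j) = -2 + 1/(-3 + j) - j (o(j) = -2 + (1/(-3 + j) - j) = -2 + 1/(-3 + j) - j)
n(d) = 10 + d (n(d) = -2*(7 + 2 - 1*2**2)/(-3 + 2) + d = -2*(7 + 2 - 1*4)/(-1) + d = -(-2)*(7 + 2 - 4) + d = -(-2)*5 + d = -2*(-5) + d = 10 + d)
J(Q, z) = 3 - 6*Q (J(Q, z) = 3 - (10 - 4)*4*Q/4 = 3 - 6*4*Q/4 = 3 - 6*Q)
J(21, O) + 158 = (3 - 6*21) + 158 = (3 - 126) + 158 = -123 + 158 = 35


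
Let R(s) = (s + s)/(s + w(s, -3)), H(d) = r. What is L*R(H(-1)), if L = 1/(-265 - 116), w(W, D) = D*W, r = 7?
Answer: 1/381 ≈ 0.0026247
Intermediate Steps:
H(d) = 7
R(s) = -1 (R(s) = (s + s)/(s - 3*s) = (2*s)/((-2*s)) = (2*s)*(-1/(2*s)) = -1)
L = -1/381 (L = 1/(-381) = -1/381 ≈ -0.0026247)
L*R(H(-1)) = -1/381*(-1) = 1/381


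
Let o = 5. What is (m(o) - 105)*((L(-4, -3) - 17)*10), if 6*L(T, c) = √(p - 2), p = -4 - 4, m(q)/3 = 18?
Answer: 8670 - 85*I*√10 ≈ 8670.0 - 268.79*I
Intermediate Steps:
m(q) = 54 (m(q) = 3*18 = 54)
p = -8
L(T, c) = I*√10/6 (L(T, c) = √(-8 - 2)/6 = √(-10)/6 = (I*√10)/6 = I*√10/6)
(m(o) - 105)*((L(-4, -3) - 17)*10) = (54 - 105)*((I*√10/6 - 17)*10) = -51*(-17 + I*√10/6)*10 = -51*(-170 + 5*I*√10/3) = 8670 - 85*I*√10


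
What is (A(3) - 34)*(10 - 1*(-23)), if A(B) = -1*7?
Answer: -1353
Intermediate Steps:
A(B) = -7
(A(3) - 34)*(10 - 1*(-23)) = (-7 - 34)*(10 - 1*(-23)) = -41*(10 + 23) = -41*33 = -1353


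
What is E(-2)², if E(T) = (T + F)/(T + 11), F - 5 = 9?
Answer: 16/9 ≈ 1.7778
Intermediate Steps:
F = 14 (F = 5 + 9 = 14)
E(T) = (14 + T)/(11 + T) (E(T) = (T + 14)/(T + 11) = (14 + T)/(11 + T))
E(-2)² = ((14 - 2)/(11 - 2))² = (12/9)² = ((⅑)*12)² = (4/3)² = 16/9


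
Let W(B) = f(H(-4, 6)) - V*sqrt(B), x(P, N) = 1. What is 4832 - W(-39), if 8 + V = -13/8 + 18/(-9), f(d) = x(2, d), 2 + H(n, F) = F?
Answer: 4831 - 93*I*sqrt(39)/8 ≈ 4831.0 - 72.598*I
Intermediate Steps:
H(n, F) = -2 + F
f(d) = 1
V = -93/8 (V = -8 + (-13/8 + 18/(-9)) = -8 + (-13*1/8 + 18*(-1/9)) = -8 + (-13/8 - 2) = -8 - 29/8 = -93/8 ≈ -11.625)
W(B) = 1 + 93*sqrt(B)/8 (W(B) = 1 - (-93)*sqrt(B)/8 = 1 + 93*sqrt(B)/8)
4832 - W(-39) = 4832 - (1 + 93*sqrt(-39)/8) = 4832 - (1 + 93*(I*sqrt(39))/8) = 4832 - (1 + 93*I*sqrt(39)/8) = 4832 + (-1 - 93*I*sqrt(39)/8) = 4831 - 93*I*sqrt(39)/8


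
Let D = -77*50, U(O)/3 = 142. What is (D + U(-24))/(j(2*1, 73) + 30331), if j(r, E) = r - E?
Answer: -856/7565 ≈ -0.11315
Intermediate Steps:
U(O) = 426 (U(O) = 3*142 = 426)
D = -3850 (D = -1*3850 = -3850)
(D + U(-24))/(j(2*1, 73) + 30331) = (-3850 + 426)/((2*1 - 1*73) + 30331) = -3424/((2 - 73) + 30331) = -3424/(-71 + 30331) = -3424/30260 = -3424*1/30260 = -856/7565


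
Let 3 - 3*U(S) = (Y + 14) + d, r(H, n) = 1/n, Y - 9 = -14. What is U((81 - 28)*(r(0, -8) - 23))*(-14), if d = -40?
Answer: -476/3 ≈ -158.67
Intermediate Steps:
Y = -5 (Y = 9 - 14 = -5)
U(S) = 34/3 (U(S) = 1 - ((-5 + 14) - 40)/3 = 1 - (9 - 40)/3 = 1 - 1/3*(-31) = 1 + 31/3 = 34/3)
U((81 - 28)*(r(0, -8) - 23))*(-14) = (34/3)*(-14) = -476/3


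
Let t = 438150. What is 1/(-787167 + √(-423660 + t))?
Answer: -87463/68847985711 - √1610/206543957133 ≈ -1.2706e-6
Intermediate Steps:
1/(-787167 + √(-423660 + t)) = 1/(-787167 + √(-423660 + 438150)) = 1/(-787167 + √14490) = 1/(-787167 + 3*√1610)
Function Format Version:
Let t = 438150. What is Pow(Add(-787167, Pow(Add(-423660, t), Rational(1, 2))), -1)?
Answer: Add(Rational(-87463, 68847985711), Mul(Rational(-1, 206543957133), Pow(1610, Rational(1, 2)))) ≈ -1.2706e-6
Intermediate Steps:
Pow(Add(-787167, Pow(Add(-423660, t), Rational(1, 2))), -1) = Pow(Add(-787167, Pow(Add(-423660, 438150), Rational(1, 2))), -1) = Pow(Add(-787167, Pow(14490, Rational(1, 2))), -1) = Pow(Add(-787167, Mul(3, Pow(1610, Rational(1, 2)))), -1)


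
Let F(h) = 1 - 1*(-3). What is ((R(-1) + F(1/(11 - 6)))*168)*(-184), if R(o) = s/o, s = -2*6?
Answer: -494592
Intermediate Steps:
s = -12
F(h) = 4 (F(h) = 1 + 3 = 4)
R(o) = -12/o
((R(-1) + F(1/(11 - 6)))*168)*(-184) = ((-12/(-1) + 4)*168)*(-184) = ((-12*(-1) + 4)*168)*(-184) = ((12 + 4)*168)*(-184) = (16*168)*(-184) = 2688*(-184) = -494592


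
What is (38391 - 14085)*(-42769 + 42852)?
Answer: 2017398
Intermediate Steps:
(38391 - 14085)*(-42769 + 42852) = 24306*83 = 2017398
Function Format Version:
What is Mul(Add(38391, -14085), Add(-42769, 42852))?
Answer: 2017398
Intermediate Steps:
Mul(Add(38391, -14085), Add(-42769, 42852)) = Mul(24306, 83) = 2017398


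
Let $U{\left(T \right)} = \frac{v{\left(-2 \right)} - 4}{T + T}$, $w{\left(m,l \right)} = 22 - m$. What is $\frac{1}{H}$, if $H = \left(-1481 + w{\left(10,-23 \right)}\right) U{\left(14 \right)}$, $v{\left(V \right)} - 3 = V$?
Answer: $\frac{28}{4407} \approx 0.0063535$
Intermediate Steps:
$v{\left(V \right)} = 3 + V$
$U{\left(T \right)} = - \frac{3}{2 T}$ ($U{\left(T \right)} = \frac{\left(3 - 2\right) - 4}{T + T} = \frac{1 - 4}{2 T} = - 3 \frac{1}{2 T} = - \frac{3}{2 T}$)
$H = \frac{4407}{28}$ ($H = \left(-1481 + \left(22 - 10\right)\right) \left(- \frac{3}{2 \cdot 14}\right) = \left(-1481 + \left(22 - 10\right)\right) \left(\left(- \frac{3}{2}\right) \frac{1}{14}\right) = \left(-1481 + 12\right) \left(- \frac{3}{28}\right) = \left(-1469\right) \left(- \frac{3}{28}\right) = \frac{4407}{28} \approx 157.39$)
$\frac{1}{H} = \frac{1}{\frac{4407}{28}} = \frac{28}{4407}$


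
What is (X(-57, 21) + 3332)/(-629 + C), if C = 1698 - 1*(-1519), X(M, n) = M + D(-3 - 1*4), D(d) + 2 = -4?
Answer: 3269/2588 ≈ 1.2631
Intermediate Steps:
D(d) = -6 (D(d) = -2 - 4 = -6)
X(M, n) = -6 + M (X(M, n) = M - 6 = -6 + M)
C = 3217 (C = 1698 + 1519 = 3217)
(X(-57, 21) + 3332)/(-629 + C) = ((-6 - 57) + 3332)/(-629 + 3217) = (-63 + 3332)/2588 = 3269*(1/2588) = 3269/2588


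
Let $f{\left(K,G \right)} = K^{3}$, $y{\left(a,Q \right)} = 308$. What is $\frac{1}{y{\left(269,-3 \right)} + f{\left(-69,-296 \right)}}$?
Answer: $- \frac{1}{328201} \approx -3.0469 \cdot 10^{-6}$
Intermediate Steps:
$\frac{1}{y{\left(269,-3 \right)} + f{\left(-69,-296 \right)}} = \frac{1}{308 + \left(-69\right)^{3}} = \frac{1}{308 - 328509} = \frac{1}{-328201} = - \frac{1}{328201}$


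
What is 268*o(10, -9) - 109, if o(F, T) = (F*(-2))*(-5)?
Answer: 26691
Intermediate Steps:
o(F, T) = 10*F (o(F, T) = -2*F*(-5) = 10*F)
268*o(10, -9) - 109 = 268*(10*10) - 109 = 268*100 - 109 = 26800 - 109 = 26691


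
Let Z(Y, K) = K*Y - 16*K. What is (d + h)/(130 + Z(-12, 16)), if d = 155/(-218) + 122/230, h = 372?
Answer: -3107171/2657420 ≈ -1.1692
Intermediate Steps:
Z(Y, K) = -16*K + K*Y
d = -4527/25070 (d = 155*(-1/218) + 122*(1/230) = -155/218 + 61/115 = -4527/25070 ≈ -0.18057)
(d + h)/(130 + Z(-12, 16)) = (-4527/25070 + 372)/(130 + 16*(-16 - 12)) = 9321513/(25070*(130 + 16*(-28))) = 9321513/(25070*(130 - 448)) = (9321513/25070)/(-318) = (9321513/25070)*(-1/318) = -3107171/2657420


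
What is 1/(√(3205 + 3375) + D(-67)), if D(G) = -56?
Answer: 2/123 + √1645/1722 ≈ 0.039813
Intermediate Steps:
1/(√(3205 + 3375) + D(-67)) = 1/(√(3205 + 3375) - 56) = 1/(√6580 - 56) = 1/(2*√1645 - 56) = 1/(-56 + 2*√1645)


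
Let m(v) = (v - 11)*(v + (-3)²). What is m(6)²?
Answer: 5625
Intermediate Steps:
m(v) = (-11 + v)*(9 + v) (m(v) = (-11 + v)*(v + 9) = (-11 + v)*(9 + v))
m(6)² = (-99 + 6² - 2*6)² = (-99 + 36 - 12)² = (-75)² = 5625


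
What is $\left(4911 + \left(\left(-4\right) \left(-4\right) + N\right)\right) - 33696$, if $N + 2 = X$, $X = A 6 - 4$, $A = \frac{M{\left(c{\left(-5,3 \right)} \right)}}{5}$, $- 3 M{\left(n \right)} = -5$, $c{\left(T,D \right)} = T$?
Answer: $-28773$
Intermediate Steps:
$M{\left(n \right)} = \frac{5}{3}$ ($M{\left(n \right)} = \left(- \frac{1}{3}\right) \left(-5\right) = \frac{5}{3}$)
$A = \frac{1}{3}$ ($A = \frac{5}{3 \cdot 5} = \frac{5}{3} \cdot \frac{1}{5} = \frac{1}{3} \approx 0.33333$)
$X = -2$ ($X = \frac{1}{3} \cdot 6 - 4 = 2 - 4 = -2$)
$N = -4$ ($N = -2 - 2 = -4$)
$\left(4911 + \left(\left(-4\right) \left(-4\right) + N\right)\right) - 33696 = \left(4911 - -12\right) - 33696 = \left(4911 + \left(16 - 4\right)\right) - 33696 = \left(4911 + 12\right) - 33696 = 4923 - 33696 = -28773$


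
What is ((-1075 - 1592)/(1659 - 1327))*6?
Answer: -8001/166 ≈ -48.199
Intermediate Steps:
((-1075 - 1592)/(1659 - 1327))*6 = -2667/332*6 = -8001/166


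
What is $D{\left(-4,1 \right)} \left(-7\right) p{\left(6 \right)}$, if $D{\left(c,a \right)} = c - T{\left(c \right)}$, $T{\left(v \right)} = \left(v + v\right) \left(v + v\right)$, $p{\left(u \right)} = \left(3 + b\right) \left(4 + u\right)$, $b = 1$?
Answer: $19040$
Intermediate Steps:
$p{\left(u \right)} = 16 + 4 u$ ($p{\left(u \right)} = \left(3 + 1\right) \left(4 + u\right) = 4 \left(4 + u\right) = 16 + 4 u$)
$T{\left(v \right)} = 4 v^{2}$ ($T{\left(v \right)} = 2 v 2 v = 4 v^{2}$)
$D{\left(c,a \right)} = c - 4 c^{2}$
$D{\left(-4,1 \right)} \left(-7\right) p{\left(6 \right)} = - 4 \left(1 - -16\right) \left(-7\right) \left(16 + 4 \cdot 6\right) = - 4 \left(1 + 16\right) \left(-7\right) \left(16 + 24\right) = \left(-4\right) 17 \left(-7\right) 40 = \left(-68\right) \left(-7\right) 40 = 476 \cdot 40 = 19040$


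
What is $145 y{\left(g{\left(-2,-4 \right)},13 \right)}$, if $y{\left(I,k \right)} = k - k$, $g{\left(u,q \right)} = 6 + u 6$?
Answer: $0$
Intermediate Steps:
$g{\left(u,q \right)} = 6 + 6 u$
$y{\left(I,k \right)} = 0$
$145 y{\left(g{\left(-2,-4 \right)},13 \right)} = 145 \cdot 0 = 0$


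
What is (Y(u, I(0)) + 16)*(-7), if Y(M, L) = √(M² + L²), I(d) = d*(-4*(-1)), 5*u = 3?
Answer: -581/5 ≈ -116.20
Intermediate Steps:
u = ⅗ (u = (⅕)*3 = ⅗ ≈ 0.60000)
I(d) = 4*d (I(d) = d*4 = 4*d)
Y(M, L) = √(L² + M²)
(Y(u, I(0)) + 16)*(-7) = (√((4*0)² + (⅗)²) + 16)*(-7) = (√(0² + 9/25) + 16)*(-7) = (√(0 + 9/25) + 16)*(-7) = (√(9/25) + 16)*(-7) = (⅗ + 16)*(-7) = (83/5)*(-7) = -581/5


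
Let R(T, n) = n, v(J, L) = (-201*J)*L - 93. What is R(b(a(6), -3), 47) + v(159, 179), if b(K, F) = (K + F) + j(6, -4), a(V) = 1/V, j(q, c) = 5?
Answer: -5720707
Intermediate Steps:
v(J, L) = -93 - 201*J*L (v(J, L) = -201*J*L - 93 = -93 - 201*J*L)
b(K, F) = 5 + F + K (b(K, F) = (K + F) + 5 = (F + K) + 5 = 5 + F + K)
R(b(a(6), -3), 47) + v(159, 179) = 47 + (-93 - 201*159*179) = 47 + (-93 - 5720661) = 47 - 5720754 = -5720707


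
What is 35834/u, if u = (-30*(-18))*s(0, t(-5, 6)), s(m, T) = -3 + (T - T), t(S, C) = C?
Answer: -17917/810 ≈ -22.120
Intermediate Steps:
s(m, T) = -3 (s(m, T) = -3 + 0 = -3)
u = -1620 (u = -30*(-18)*(-3) = 540*(-3) = -1620)
35834/u = 35834/(-1620) = 35834*(-1/1620) = -17917/810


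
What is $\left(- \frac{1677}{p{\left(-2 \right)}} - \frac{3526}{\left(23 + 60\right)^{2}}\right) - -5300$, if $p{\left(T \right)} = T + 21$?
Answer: $\frac{682102453}{130891} \approx 5211.2$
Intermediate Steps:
$p{\left(T \right)} = 21 + T$
$\left(- \frac{1677}{p{\left(-2 \right)}} - \frac{3526}{\left(23 + 60\right)^{2}}\right) - -5300 = \left(- \frac{1677}{21 - 2} - \frac{3526}{\left(23 + 60\right)^{2}}\right) - -5300 = \left(- \frac{1677}{19} - \frac{3526}{83^{2}}\right) + 5300 = \left(\left(-1677\right) \frac{1}{19} - \frac{3526}{6889}\right) + 5300 = \left(- \frac{1677}{19} - \frac{3526}{6889}\right) + 5300 = - \frac{11619847}{130891} + 5300 = \frac{682102453}{130891}$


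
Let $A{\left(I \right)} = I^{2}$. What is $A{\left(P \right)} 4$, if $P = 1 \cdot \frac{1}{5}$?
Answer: $\frac{4}{25} \approx 0.16$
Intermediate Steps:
$P = \frac{1}{5}$ ($P = 1 \cdot \frac{1}{5} = \frac{1}{5} \approx 0.2$)
$A{\left(P \right)} 4 = \left(\frac{1}{5}\right)^{2} \cdot 4 = \frac{1}{25} \cdot 4 = \frac{4}{25}$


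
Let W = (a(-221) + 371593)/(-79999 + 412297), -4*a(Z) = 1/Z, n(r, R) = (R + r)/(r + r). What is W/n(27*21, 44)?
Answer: 20694757419/9971229164 ≈ 2.0754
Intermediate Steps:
n(r, R) = (R + r)/(2*r) (n(r, R) = (R + r)/((2*r)) = (R + r)*(1/(2*r)) = (R + r)/(2*r))
a(Z) = -1/(4*Z)
W = 109496071/97917144 (W = (-1/4/(-221) + 371593)/(-79999 + 412297) = (-1/4*(-1/221) + 371593)/332298 = (1/884 + 371593)*(1/332298) = (328488213/884)*(1/332298) = 109496071/97917144 ≈ 1.1183)
W/n(27*21, 44) = 109496071/(97917144*(((44 + 27*21)/(2*((27*21)))))) = 109496071/(97917144*(((1/2)*(44 + 567)/567))) = 109496071/(97917144*(((1/2)*(1/567)*611))) = 109496071/(97917144*(611/1134)) = (109496071/97917144)*(1134/611) = 20694757419/9971229164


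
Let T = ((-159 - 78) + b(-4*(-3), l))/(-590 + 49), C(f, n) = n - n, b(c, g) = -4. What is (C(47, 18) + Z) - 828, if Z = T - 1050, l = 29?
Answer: -1015757/541 ≈ -1877.6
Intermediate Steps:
C(f, n) = 0
T = 241/541 (T = ((-159 - 78) - 4)/(-590 + 49) = (-237 - 4)/(-541) = -241*(-1/541) = 241/541 ≈ 0.44547)
Z = -567809/541 (Z = 241/541 - 1050 = -567809/541 ≈ -1049.6)
(C(47, 18) + Z) - 828 = (0 - 567809/541) - 828 = -567809/541 - 828 = -1015757/541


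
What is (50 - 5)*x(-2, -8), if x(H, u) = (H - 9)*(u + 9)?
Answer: -495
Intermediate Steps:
x(H, u) = (-9 + H)*(9 + u)
(50 - 5)*x(-2, -8) = (50 - 5)*(-81 - 9*(-8) + 9*(-2) - 2*(-8)) = 45*(-81 + 72 - 18 + 16) = 45*(-11) = -495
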